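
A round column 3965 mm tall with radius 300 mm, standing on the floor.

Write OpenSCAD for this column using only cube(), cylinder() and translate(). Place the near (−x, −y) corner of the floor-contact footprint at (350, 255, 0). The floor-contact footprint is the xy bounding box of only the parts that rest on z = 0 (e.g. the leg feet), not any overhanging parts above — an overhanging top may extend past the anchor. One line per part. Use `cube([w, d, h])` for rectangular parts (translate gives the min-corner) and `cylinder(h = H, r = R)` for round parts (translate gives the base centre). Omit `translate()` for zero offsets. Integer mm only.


translate([650, 555, 0]) cylinder(h = 3965, r = 300);


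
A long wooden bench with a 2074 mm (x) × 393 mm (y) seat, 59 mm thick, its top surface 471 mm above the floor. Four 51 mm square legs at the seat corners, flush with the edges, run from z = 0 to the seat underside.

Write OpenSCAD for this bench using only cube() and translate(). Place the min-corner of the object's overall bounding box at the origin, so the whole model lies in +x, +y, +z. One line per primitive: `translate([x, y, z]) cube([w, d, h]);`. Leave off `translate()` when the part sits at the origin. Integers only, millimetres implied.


// leg_h = 471 − 59 = 412
translate([0, 0, 412]) cube([2074, 393, 59]);
cube([51, 51, 412]);
translate([0, 342, 0]) cube([51, 51, 412]);
translate([2023, 0, 0]) cube([51, 51, 412]);
translate([2023, 342, 0]) cube([51, 51, 412]);


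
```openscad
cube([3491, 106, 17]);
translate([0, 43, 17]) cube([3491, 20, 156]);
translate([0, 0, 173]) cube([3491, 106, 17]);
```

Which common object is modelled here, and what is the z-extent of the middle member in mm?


An I-beam. The web height is 156 mm.

Two wide flanges with a thin centred web — an I-beam. Overall 190 mm minus two 17 mm flanges gives a web of 190 − 2·17 = 156 mm.


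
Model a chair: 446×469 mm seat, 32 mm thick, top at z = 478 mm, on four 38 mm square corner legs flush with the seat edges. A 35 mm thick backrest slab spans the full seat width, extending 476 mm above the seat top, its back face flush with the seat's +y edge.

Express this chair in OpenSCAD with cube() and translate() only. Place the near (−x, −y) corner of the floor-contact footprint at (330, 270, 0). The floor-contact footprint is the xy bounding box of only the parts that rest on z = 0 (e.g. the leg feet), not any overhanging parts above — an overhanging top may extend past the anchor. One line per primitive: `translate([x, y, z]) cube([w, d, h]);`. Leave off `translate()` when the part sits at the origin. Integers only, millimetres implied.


translate([330, 270, 446]) cube([446, 469, 32]);
translate([330, 270, 0]) cube([38, 38, 446]);
translate([738, 270, 0]) cube([38, 38, 446]);
translate([330, 701, 0]) cube([38, 38, 446]);
translate([738, 701, 0]) cube([38, 38, 446]);
translate([330, 704, 478]) cube([446, 35, 476]);


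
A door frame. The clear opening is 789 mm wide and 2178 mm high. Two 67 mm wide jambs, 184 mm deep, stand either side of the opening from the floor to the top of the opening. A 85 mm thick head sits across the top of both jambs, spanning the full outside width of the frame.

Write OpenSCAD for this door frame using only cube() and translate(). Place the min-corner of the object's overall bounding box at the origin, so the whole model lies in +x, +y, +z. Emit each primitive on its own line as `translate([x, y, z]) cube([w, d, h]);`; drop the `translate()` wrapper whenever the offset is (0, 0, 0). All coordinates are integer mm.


cube([67, 184, 2178]);
translate([856, 0, 0]) cube([67, 184, 2178]);
translate([0, 0, 2178]) cube([923, 184, 85]);


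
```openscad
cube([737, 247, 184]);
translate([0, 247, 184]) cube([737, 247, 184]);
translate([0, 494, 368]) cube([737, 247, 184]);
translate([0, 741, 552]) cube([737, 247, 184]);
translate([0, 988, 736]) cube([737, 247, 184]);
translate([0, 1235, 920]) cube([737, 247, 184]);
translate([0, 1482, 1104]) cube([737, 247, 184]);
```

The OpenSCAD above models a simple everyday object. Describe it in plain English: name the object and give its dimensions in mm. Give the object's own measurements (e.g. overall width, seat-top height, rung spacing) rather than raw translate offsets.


A straight staircase of 7 solid steps. Each step is 737 mm wide (x), 247 mm deep (y, the going) and 184 mm tall (the rise). The first step rests on the floor; each subsequent step sits one going further in +y and one rise higher in +z, directly behind and above the previous step with no overlap.


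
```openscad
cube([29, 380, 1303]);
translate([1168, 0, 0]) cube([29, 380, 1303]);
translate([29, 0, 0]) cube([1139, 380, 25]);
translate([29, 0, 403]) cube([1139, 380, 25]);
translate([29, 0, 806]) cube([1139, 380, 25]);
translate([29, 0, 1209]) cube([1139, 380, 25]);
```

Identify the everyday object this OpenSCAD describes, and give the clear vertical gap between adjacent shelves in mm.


A bookshelf. The clear shelf gap is 378 mm.

Two tall side panels with 4 horizontal boards between them — a bookshelf. The first two shelf undersides are at z = 0 and z = 403; with shelf thickness 25, the clear gap is 403 − 0 − 25 = 378 mm.


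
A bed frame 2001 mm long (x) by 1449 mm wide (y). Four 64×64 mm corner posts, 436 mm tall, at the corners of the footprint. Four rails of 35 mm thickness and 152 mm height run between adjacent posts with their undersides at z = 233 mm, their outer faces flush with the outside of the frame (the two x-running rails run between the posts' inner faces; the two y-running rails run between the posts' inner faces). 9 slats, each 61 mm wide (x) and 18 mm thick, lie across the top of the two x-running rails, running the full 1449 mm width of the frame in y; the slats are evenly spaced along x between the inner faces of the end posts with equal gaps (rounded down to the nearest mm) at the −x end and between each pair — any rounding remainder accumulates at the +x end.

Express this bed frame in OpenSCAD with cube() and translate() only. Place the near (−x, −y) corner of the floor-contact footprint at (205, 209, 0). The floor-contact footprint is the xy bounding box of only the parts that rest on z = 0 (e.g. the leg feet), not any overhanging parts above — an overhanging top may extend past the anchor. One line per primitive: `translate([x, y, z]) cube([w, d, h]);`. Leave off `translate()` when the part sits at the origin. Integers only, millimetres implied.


translate([205, 209, 0]) cube([64, 64, 436]);
translate([205, 1594, 0]) cube([64, 64, 436]);
translate([2142, 209, 0]) cube([64, 64, 436]);
translate([2142, 1594, 0]) cube([64, 64, 436]);
translate([269, 209, 233]) cube([1873, 35, 152]);
translate([269, 1623, 233]) cube([1873, 35, 152]);
translate([205, 273, 233]) cube([35, 1321, 152]);
translate([2171, 273, 233]) cube([35, 1321, 152]);
translate([401, 209, 385]) cube([61, 1449, 18]);
translate([594, 209, 385]) cube([61, 1449, 18]);
translate([787, 209, 385]) cube([61, 1449, 18]);
translate([980, 209, 385]) cube([61, 1449, 18]);
translate([1173, 209, 385]) cube([61, 1449, 18]);
translate([1366, 209, 385]) cube([61, 1449, 18]);
translate([1559, 209, 385]) cube([61, 1449, 18]);
translate([1752, 209, 385]) cube([61, 1449, 18]);
translate([1945, 209, 385]) cube([61, 1449, 18]);


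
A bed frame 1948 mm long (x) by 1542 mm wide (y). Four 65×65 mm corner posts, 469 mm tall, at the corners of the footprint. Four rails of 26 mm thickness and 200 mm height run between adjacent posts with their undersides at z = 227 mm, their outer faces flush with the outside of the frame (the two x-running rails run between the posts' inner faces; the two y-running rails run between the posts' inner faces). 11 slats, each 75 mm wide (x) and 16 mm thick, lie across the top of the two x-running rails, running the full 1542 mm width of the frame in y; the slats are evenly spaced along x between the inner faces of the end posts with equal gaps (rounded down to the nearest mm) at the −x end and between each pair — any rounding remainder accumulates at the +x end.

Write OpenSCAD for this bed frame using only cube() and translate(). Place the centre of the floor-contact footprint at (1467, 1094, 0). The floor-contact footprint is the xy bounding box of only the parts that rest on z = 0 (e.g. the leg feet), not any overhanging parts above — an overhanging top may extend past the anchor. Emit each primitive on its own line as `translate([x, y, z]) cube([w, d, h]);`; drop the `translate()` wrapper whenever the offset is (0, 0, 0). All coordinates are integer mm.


translate([493, 323, 0]) cube([65, 65, 469]);
translate([493, 1800, 0]) cube([65, 65, 469]);
translate([2376, 323, 0]) cube([65, 65, 469]);
translate([2376, 1800, 0]) cube([65, 65, 469]);
translate([558, 323, 227]) cube([1818, 26, 200]);
translate([558, 1839, 227]) cube([1818, 26, 200]);
translate([493, 388, 227]) cube([26, 1412, 200]);
translate([2415, 388, 227]) cube([26, 1412, 200]);
translate([640, 323, 427]) cube([75, 1542, 16]);
translate([797, 323, 427]) cube([75, 1542, 16]);
translate([954, 323, 427]) cube([75, 1542, 16]);
translate([1111, 323, 427]) cube([75, 1542, 16]);
translate([1268, 323, 427]) cube([75, 1542, 16]);
translate([1425, 323, 427]) cube([75, 1542, 16]);
translate([1582, 323, 427]) cube([75, 1542, 16]);
translate([1739, 323, 427]) cube([75, 1542, 16]);
translate([1896, 323, 427]) cube([75, 1542, 16]);
translate([2053, 323, 427]) cube([75, 1542, 16]);
translate([2210, 323, 427]) cube([75, 1542, 16]);


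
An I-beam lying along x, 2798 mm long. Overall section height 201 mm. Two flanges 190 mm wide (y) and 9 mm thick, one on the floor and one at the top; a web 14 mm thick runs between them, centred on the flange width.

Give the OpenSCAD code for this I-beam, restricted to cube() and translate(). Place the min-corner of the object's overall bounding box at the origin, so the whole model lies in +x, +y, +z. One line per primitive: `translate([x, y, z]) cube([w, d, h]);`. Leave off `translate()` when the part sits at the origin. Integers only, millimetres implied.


cube([2798, 190, 9]);
translate([0, 88, 9]) cube([2798, 14, 183]);
translate([0, 0, 192]) cube([2798, 190, 9]);


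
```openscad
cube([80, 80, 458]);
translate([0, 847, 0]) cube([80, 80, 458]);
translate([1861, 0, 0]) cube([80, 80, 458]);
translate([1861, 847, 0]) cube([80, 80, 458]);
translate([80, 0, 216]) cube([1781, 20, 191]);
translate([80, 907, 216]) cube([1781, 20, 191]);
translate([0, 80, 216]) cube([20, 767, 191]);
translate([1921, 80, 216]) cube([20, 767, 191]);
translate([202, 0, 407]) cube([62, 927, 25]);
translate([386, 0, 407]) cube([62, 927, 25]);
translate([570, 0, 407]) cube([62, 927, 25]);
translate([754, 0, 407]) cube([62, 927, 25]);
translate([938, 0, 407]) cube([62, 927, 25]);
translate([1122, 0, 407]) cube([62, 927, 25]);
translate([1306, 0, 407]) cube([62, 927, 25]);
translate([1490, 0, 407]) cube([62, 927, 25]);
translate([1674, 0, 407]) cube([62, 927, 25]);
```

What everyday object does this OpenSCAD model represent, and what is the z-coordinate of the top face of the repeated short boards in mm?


A bed frame. The slat-top height is 432 mm.

Four posts, four rails, and a row of slats — a bed frame. Slats sit on the rails at z = 216 + 191 = 407; with slat thickness 25, the top is 432 mm.


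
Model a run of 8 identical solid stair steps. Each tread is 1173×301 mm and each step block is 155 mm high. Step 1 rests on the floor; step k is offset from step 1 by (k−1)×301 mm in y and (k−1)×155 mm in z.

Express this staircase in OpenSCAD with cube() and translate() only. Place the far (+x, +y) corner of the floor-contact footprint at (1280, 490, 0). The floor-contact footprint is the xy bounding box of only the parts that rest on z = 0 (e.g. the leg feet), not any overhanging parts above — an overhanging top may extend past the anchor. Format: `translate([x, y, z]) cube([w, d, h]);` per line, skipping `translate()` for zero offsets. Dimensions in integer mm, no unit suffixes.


translate([107, 189, 0]) cube([1173, 301, 155]);
translate([107, 490, 155]) cube([1173, 301, 155]);
translate([107, 791, 310]) cube([1173, 301, 155]);
translate([107, 1092, 465]) cube([1173, 301, 155]);
translate([107, 1393, 620]) cube([1173, 301, 155]);
translate([107, 1694, 775]) cube([1173, 301, 155]);
translate([107, 1995, 930]) cube([1173, 301, 155]);
translate([107, 2296, 1085]) cube([1173, 301, 155]);


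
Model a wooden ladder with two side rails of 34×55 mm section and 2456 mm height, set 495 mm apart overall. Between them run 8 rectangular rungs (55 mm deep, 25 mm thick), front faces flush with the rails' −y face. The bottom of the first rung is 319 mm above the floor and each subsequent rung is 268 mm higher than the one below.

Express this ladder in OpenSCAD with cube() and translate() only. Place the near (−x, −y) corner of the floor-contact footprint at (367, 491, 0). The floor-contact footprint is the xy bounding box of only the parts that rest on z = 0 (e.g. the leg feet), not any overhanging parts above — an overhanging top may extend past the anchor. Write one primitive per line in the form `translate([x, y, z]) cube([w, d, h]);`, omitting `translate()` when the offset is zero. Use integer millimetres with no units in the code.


translate([367, 491, 0]) cube([34, 55, 2456]);
translate([828, 491, 0]) cube([34, 55, 2456]);
translate([401, 491, 319]) cube([427, 55, 25]);
translate([401, 491, 587]) cube([427, 55, 25]);
translate([401, 491, 855]) cube([427, 55, 25]);
translate([401, 491, 1123]) cube([427, 55, 25]);
translate([401, 491, 1391]) cube([427, 55, 25]);
translate([401, 491, 1659]) cube([427, 55, 25]);
translate([401, 491, 1927]) cube([427, 55, 25]);
translate([401, 491, 2195]) cube([427, 55, 25]);


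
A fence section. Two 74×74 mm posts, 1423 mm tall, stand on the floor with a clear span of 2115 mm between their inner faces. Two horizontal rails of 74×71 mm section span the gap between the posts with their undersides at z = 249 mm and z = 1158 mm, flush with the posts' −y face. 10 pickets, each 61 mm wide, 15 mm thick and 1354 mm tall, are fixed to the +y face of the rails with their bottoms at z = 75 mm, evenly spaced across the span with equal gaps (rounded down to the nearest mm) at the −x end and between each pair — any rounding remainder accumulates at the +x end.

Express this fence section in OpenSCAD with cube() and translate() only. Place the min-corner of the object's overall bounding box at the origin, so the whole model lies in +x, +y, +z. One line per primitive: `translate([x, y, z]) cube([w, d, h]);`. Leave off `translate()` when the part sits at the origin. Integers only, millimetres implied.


cube([74, 74, 1423]);
translate([2189, 0, 0]) cube([74, 74, 1423]);
translate([74, 0, 249]) cube([2115, 74, 71]);
translate([74, 0, 1158]) cube([2115, 74, 71]);
translate([210, 74, 75]) cube([61, 15, 1354]);
translate([407, 74, 75]) cube([61, 15, 1354]);
translate([604, 74, 75]) cube([61, 15, 1354]);
translate([801, 74, 75]) cube([61, 15, 1354]);
translate([998, 74, 75]) cube([61, 15, 1354]);
translate([1195, 74, 75]) cube([61, 15, 1354]);
translate([1392, 74, 75]) cube([61, 15, 1354]);
translate([1589, 74, 75]) cube([61, 15, 1354]);
translate([1786, 74, 75]) cube([61, 15, 1354]);
translate([1983, 74, 75]) cube([61, 15, 1354]);


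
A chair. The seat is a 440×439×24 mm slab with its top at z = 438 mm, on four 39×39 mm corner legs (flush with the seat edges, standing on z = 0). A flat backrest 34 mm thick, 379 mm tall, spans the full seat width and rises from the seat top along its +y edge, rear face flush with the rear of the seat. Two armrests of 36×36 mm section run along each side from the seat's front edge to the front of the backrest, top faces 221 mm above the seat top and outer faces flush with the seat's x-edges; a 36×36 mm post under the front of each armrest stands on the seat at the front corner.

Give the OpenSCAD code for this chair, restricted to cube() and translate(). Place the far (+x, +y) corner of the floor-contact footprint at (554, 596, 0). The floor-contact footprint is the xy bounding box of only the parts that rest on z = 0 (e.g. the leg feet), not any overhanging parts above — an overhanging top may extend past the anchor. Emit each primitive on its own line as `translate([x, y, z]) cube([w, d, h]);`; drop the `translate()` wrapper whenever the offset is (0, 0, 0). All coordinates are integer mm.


translate([114, 157, 414]) cube([440, 439, 24]);
translate([114, 157, 0]) cube([39, 39, 414]);
translate([515, 157, 0]) cube([39, 39, 414]);
translate([114, 557, 0]) cube([39, 39, 414]);
translate([515, 557, 0]) cube([39, 39, 414]);
translate([114, 562, 438]) cube([440, 34, 379]);
translate([114, 157, 623]) cube([36, 405, 36]);
translate([518, 157, 623]) cube([36, 405, 36]);
translate([114, 157, 438]) cube([36, 36, 185]);
translate([518, 157, 438]) cube([36, 36, 185]);


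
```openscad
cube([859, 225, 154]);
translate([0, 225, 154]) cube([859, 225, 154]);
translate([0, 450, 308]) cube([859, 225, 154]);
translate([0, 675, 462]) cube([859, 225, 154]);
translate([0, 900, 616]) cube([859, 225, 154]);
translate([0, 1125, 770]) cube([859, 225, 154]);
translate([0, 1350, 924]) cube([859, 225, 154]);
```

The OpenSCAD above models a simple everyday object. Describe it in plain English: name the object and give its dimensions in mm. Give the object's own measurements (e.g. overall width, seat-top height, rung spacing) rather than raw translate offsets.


A straight staircase of 7 solid steps. Each step is 859 mm wide (x), 225 mm deep (y, the going) and 154 mm tall (the rise). The first step rests on the floor; each subsequent step sits one going further in +y and one rise higher in +z, directly behind and above the previous step with no overlap.


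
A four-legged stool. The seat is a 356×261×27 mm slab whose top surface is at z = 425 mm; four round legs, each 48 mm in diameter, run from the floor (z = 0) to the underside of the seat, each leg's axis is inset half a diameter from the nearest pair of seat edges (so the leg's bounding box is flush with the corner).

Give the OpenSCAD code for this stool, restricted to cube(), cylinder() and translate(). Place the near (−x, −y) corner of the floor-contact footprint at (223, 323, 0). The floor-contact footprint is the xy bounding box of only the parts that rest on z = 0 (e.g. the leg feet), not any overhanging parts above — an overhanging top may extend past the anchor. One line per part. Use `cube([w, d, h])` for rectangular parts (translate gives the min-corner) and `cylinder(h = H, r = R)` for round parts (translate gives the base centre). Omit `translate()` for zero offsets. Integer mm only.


// leg_h = 425 - 27 = 398
translate([223, 323, 398]) cube([356, 261, 27]);
translate([247, 347, 0]) cylinder(h = 398, r = 24);
translate([555, 347, 0]) cylinder(h = 398, r = 24);
translate([247, 560, 0]) cylinder(h = 398, r = 24);
translate([555, 560, 0]) cylinder(h = 398, r = 24);


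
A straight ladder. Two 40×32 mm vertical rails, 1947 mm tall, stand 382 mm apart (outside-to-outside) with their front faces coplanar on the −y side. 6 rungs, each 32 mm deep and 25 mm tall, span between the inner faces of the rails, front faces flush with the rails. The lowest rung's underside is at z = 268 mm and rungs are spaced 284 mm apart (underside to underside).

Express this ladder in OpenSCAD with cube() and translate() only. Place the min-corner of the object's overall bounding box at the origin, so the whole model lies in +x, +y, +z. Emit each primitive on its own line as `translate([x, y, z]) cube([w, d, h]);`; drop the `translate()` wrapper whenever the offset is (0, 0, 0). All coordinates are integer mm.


cube([40, 32, 1947]);
translate([342, 0, 0]) cube([40, 32, 1947]);
translate([40, 0, 268]) cube([302, 32, 25]);
translate([40, 0, 552]) cube([302, 32, 25]);
translate([40, 0, 836]) cube([302, 32, 25]);
translate([40, 0, 1120]) cube([302, 32, 25]);
translate([40, 0, 1404]) cube([302, 32, 25]);
translate([40, 0, 1688]) cube([302, 32, 25]);


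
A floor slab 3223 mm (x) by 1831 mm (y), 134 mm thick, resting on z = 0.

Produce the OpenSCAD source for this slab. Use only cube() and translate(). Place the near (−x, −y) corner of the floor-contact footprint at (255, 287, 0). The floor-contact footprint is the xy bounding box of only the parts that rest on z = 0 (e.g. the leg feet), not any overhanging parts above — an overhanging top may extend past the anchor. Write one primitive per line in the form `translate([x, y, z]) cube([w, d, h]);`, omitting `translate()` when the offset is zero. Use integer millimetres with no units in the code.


translate([255, 287, 0]) cube([3223, 1831, 134]);


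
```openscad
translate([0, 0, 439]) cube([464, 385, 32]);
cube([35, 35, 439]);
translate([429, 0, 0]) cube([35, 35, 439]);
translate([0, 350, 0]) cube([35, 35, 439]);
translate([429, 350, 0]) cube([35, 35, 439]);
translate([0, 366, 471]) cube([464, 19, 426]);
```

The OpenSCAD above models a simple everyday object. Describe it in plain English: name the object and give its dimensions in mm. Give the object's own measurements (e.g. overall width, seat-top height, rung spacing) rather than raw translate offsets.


A chair. The seat is a 464×385×32 mm slab with its top at z = 471 mm, on four 35×35 mm corner legs (flush with the seat edges, standing on z = 0). A flat backrest 19 mm thick, 426 mm tall, spans the full seat width and rises from the seat top along its +y edge, rear face flush with the rear of the seat.


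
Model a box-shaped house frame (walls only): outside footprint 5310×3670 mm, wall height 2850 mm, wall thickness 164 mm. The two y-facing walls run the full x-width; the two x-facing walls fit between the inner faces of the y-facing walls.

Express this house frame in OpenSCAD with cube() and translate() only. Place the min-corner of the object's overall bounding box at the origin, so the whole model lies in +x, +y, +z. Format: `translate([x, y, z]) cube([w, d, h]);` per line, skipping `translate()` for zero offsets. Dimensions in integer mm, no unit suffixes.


cube([5310, 164, 2850]);
translate([0, 3506, 0]) cube([5310, 164, 2850]);
translate([0, 164, 0]) cube([164, 3342, 2850]);
translate([5146, 164, 0]) cube([164, 3342, 2850]);


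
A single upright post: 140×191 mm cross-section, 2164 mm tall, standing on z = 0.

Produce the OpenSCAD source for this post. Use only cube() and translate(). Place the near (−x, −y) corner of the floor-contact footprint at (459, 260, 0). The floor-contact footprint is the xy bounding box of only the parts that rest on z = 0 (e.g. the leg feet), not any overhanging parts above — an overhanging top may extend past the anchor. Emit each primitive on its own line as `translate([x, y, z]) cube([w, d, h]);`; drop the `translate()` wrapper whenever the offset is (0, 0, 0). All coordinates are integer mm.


translate([459, 260, 0]) cube([140, 191, 2164]);


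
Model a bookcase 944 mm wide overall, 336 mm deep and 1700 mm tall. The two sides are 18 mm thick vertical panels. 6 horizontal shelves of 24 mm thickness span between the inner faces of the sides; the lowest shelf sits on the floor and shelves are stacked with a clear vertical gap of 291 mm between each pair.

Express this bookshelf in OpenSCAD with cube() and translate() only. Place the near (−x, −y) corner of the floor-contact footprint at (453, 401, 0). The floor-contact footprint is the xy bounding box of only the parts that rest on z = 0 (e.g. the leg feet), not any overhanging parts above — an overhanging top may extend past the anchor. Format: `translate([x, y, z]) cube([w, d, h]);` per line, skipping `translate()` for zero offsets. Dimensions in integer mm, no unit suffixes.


translate([453, 401, 0]) cube([18, 336, 1700]);
translate([1379, 401, 0]) cube([18, 336, 1700]);
translate([471, 401, 0]) cube([908, 336, 24]);
translate([471, 401, 315]) cube([908, 336, 24]);
translate([471, 401, 630]) cube([908, 336, 24]);
translate([471, 401, 945]) cube([908, 336, 24]);
translate([471, 401, 1260]) cube([908, 336, 24]);
translate([471, 401, 1575]) cube([908, 336, 24]);


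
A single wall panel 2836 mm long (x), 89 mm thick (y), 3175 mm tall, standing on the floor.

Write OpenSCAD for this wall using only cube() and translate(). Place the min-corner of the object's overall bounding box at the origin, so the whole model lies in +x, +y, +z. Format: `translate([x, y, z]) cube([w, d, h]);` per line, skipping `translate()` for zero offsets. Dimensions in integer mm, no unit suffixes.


cube([2836, 89, 3175]);


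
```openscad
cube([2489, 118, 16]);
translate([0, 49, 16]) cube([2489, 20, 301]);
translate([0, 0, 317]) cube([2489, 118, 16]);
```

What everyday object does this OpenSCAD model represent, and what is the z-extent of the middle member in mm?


An I-beam. The web height is 301 mm.

Two wide flanges with a thin centred web — an I-beam. Overall 333 mm minus two 16 mm flanges gives a web of 333 − 2·16 = 301 mm.


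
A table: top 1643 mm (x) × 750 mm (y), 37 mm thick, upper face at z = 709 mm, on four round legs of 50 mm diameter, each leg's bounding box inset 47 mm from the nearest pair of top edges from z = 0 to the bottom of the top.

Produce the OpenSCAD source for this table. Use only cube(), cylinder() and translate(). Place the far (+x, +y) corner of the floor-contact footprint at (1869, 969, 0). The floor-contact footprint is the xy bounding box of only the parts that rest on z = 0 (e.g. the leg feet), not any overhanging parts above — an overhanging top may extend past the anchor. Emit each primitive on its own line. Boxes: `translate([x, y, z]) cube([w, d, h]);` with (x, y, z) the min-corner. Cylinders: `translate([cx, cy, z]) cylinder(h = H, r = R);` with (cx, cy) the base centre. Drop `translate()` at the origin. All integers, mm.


// leg_h = 709 - 37 = 672
translate([273, 266, 672]) cube([1643, 750, 37]);
translate([345, 338, 0]) cylinder(h = 672, r = 25);
translate([1844, 338, 0]) cylinder(h = 672, r = 25);
translate([345, 944, 0]) cylinder(h = 672, r = 25);
translate([1844, 944, 0]) cylinder(h = 672, r = 25);


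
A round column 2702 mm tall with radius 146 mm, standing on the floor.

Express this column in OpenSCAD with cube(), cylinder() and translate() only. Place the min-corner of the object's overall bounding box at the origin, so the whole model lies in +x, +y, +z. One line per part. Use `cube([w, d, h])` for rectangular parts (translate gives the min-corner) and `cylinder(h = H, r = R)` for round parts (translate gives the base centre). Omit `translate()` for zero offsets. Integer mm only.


translate([146, 146, 0]) cylinder(h = 2702, r = 146);


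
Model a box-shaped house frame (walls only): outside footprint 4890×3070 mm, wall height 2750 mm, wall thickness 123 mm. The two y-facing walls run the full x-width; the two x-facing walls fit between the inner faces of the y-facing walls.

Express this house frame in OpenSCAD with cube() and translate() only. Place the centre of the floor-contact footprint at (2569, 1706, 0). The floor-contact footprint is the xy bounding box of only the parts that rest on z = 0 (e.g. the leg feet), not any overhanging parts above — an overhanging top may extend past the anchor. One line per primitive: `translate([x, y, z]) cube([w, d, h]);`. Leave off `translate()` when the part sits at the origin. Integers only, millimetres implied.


translate([124, 171, 0]) cube([4890, 123, 2750]);
translate([124, 3118, 0]) cube([4890, 123, 2750]);
translate([124, 294, 0]) cube([123, 2824, 2750]);
translate([4891, 294, 0]) cube([123, 2824, 2750]);


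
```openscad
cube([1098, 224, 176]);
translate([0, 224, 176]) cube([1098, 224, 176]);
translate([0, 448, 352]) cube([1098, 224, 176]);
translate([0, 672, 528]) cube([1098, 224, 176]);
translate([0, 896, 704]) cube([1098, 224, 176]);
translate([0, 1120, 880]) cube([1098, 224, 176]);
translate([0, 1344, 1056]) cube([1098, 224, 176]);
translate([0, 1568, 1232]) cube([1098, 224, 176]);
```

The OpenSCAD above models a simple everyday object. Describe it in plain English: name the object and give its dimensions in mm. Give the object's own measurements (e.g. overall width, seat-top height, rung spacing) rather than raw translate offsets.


A straight staircase of 8 solid steps. Each step is 1098 mm wide (x), 224 mm deep (y, the going) and 176 mm tall (the rise). The first step rests on the floor; each subsequent step sits one going further in +y and one rise higher in +z, directly behind and above the previous step with no overlap.


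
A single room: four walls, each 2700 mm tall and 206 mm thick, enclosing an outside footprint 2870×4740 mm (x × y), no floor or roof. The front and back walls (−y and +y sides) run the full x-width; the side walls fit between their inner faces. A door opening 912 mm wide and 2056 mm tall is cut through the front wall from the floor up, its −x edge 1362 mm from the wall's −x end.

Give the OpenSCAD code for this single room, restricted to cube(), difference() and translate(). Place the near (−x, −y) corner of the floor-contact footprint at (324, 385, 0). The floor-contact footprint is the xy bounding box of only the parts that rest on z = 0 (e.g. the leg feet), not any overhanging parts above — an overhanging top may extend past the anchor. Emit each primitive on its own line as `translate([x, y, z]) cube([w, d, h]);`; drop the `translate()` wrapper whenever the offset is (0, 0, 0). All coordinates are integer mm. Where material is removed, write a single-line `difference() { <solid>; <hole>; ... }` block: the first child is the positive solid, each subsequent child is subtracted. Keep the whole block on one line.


difference() { translate([324, 385, 0]) cube([2870, 206, 2700]); translate([1686, 385, 0]) cube([912, 206, 2056]); }
translate([324, 4919, 0]) cube([2870, 206, 2700]);
translate([324, 591, 0]) cube([206, 4328, 2700]);
translate([2988, 591, 0]) cube([206, 4328, 2700]);


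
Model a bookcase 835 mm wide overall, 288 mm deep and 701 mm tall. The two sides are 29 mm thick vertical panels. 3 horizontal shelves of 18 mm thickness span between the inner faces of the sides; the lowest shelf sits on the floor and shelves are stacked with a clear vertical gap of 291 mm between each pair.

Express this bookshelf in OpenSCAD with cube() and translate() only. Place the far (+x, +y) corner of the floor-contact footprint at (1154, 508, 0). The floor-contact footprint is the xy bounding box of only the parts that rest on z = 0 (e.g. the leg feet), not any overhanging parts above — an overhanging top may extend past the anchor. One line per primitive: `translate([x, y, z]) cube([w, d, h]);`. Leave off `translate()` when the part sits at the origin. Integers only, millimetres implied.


translate([319, 220, 0]) cube([29, 288, 701]);
translate([1125, 220, 0]) cube([29, 288, 701]);
translate([348, 220, 0]) cube([777, 288, 18]);
translate([348, 220, 309]) cube([777, 288, 18]);
translate([348, 220, 618]) cube([777, 288, 18]);


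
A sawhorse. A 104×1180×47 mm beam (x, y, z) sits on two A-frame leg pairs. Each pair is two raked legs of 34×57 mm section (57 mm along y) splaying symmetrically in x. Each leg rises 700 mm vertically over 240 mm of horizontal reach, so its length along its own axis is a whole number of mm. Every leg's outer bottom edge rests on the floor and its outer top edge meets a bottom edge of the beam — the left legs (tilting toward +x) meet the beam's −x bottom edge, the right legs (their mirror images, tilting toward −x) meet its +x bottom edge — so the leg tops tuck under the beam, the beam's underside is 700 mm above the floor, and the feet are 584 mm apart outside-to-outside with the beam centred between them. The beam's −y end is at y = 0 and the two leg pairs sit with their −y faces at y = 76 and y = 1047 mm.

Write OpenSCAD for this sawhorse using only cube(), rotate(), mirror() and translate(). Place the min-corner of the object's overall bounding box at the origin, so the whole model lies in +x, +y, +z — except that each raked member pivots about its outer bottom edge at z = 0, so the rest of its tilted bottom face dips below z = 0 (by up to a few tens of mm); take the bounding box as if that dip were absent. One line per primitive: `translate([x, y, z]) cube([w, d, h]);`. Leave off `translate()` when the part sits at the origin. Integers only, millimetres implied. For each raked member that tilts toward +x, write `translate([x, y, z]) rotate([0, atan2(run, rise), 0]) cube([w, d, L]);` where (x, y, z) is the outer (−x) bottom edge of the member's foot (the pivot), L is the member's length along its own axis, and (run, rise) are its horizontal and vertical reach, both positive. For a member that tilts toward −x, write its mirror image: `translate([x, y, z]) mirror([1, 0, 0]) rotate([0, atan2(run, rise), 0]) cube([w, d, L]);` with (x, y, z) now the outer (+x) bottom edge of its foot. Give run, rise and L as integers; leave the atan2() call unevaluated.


translate([240, 0, 700]) cube([104, 1180, 47]);
translate([0, 76, 0]) rotate([0, atan2(240, 700), 0]) cube([34, 57, 740]);
translate([584, 76, 0]) mirror([1, 0, 0]) rotate([0, atan2(240, 700), 0]) cube([34, 57, 740]);
translate([0, 1047, 0]) rotate([0, atan2(240, 700), 0]) cube([34, 57, 740]);
translate([584, 1047, 0]) mirror([1, 0, 0]) rotate([0, atan2(240, 700), 0]) cube([34, 57, 740]);


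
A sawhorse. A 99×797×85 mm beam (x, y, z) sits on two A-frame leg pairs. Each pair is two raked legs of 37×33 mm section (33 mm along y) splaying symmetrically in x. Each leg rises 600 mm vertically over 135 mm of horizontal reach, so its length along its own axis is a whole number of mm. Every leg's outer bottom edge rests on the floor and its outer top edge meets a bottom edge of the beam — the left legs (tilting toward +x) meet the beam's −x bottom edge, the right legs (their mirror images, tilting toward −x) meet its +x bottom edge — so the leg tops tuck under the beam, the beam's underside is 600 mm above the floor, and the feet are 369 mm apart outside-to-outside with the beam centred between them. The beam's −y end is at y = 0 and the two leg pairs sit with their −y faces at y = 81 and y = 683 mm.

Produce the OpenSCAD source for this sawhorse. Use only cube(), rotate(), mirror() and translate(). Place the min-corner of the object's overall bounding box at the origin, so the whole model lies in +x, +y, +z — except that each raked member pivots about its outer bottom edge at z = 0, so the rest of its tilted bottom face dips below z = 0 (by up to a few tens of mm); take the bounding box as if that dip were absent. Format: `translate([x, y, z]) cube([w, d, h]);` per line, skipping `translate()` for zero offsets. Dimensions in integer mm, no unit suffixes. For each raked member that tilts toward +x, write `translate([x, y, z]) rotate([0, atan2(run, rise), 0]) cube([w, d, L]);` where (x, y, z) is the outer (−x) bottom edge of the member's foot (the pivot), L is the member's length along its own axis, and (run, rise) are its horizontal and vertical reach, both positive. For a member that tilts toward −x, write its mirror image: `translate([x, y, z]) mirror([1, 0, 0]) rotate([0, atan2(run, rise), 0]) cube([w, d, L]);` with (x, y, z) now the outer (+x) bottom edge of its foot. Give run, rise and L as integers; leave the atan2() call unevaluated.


translate([135, 0, 600]) cube([99, 797, 85]);
translate([0, 81, 0]) rotate([0, atan2(135, 600), 0]) cube([37, 33, 615]);
translate([369, 81, 0]) mirror([1, 0, 0]) rotate([0, atan2(135, 600), 0]) cube([37, 33, 615]);
translate([0, 683, 0]) rotate([0, atan2(135, 600), 0]) cube([37, 33, 615]);
translate([369, 683, 0]) mirror([1, 0, 0]) rotate([0, atan2(135, 600), 0]) cube([37, 33, 615]);


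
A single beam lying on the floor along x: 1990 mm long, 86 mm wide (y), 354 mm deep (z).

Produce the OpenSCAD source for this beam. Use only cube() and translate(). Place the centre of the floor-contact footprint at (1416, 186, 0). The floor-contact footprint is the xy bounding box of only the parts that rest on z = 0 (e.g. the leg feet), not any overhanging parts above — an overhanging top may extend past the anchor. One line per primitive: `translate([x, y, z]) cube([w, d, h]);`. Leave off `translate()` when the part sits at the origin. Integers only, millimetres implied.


translate([421, 143, 0]) cube([1990, 86, 354]);


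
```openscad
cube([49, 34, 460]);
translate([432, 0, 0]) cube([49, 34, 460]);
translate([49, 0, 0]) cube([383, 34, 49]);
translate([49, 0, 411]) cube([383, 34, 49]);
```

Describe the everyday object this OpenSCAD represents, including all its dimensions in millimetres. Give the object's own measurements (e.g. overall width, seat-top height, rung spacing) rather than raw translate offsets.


A rectangular picture frame lying in the x–z plane (depth along y). The opening is 383 mm wide (x) by 362 mm tall (z), surrounded by a border 49 mm wide on all four sides. The frame is 34 mm deep and is made of two full-height vertical stiles with two horizontal rails fitted between them.


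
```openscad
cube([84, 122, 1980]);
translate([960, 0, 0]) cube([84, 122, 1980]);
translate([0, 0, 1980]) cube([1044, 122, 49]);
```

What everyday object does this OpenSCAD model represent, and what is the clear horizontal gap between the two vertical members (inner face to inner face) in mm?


A door frame. The clear opening width is 876 mm.

Two 1980 mm tall posts with a header on top — a door frame. The left jamb is 84 mm wide at x = 0; the right jamb starts at x = 960. The clear opening is 960 − 84 = 876 mm.


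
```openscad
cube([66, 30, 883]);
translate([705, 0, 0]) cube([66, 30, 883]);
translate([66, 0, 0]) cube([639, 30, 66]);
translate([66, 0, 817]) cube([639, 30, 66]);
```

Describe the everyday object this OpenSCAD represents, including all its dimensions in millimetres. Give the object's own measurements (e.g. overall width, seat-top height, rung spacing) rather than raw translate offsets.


A rectangular picture frame lying in the x–z plane (depth along y). The opening is 639 mm wide (x) by 751 mm tall (z), surrounded by a border 66 mm wide on all four sides. The frame is 30 mm deep and is made of two full-height vertical stiles with two horizontal rails fitted between them.


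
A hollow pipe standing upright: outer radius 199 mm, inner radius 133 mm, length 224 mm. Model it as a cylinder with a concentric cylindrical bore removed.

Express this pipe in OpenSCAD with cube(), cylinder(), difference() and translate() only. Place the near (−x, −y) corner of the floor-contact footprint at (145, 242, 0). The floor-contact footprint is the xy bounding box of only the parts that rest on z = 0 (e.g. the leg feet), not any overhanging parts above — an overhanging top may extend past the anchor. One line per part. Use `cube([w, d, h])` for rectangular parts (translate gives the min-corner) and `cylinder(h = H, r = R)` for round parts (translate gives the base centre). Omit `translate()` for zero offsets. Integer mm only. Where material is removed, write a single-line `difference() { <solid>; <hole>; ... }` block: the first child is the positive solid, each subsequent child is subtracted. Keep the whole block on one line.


difference() { translate([344, 441, 0]) cylinder(h = 224, r = 199); translate([344, 441, 0]) cylinder(h = 224, r = 133); }


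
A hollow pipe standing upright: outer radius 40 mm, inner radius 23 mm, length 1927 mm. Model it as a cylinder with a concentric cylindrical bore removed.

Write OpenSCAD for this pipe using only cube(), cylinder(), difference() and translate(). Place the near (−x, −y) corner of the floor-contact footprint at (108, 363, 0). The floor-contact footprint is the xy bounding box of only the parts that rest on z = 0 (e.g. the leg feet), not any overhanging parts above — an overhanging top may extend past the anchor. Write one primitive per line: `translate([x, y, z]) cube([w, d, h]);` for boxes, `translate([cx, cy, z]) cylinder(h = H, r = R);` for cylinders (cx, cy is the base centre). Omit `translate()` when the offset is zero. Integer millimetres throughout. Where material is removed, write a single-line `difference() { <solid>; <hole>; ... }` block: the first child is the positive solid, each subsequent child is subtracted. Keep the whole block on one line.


difference() { translate([148, 403, 0]) cylinder(h = 1927, r = 40); translate([148, 403, 0]) cylinder(h = 1927, r = 23); }
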